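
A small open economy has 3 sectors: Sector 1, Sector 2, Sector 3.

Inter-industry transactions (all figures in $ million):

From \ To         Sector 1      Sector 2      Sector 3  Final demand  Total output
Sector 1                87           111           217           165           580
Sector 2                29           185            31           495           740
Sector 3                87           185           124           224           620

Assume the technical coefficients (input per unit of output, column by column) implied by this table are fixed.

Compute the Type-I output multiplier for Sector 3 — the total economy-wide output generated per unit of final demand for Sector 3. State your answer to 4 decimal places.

Technical coefficients a_ij = z_ij / X_j:
  a_11 = 87/580 = 0.15, a_21 = 29/580 = 0.05, a_31 = 87/580 = 0.15
  a_12 = 111/740 = 0.15, a_22 = 185/740 = 0.25, a_32 = 185/740 = 0.25
  a_13 = 217/620 = 0.35, a_23 = 31/620 = 0.05, a_33 = 124/620 = 0.20
I − A =
  [   0.85    -0.15    -0.35]
  [  -0.05     0.75    -0.05]
  [  -0.15    -0.25     0.80]
Cofactors of I−A, C_ij = (−1)^(i+j)·(minor ij) (rows/columns in the sector order above):
  C_11 = (0.75)(0.80) − (-0.05)(-0.25) = 0.5875
  C_12 = −[(-0.05)(0.80) − (-0.05)(-0.15)] = 0.0475
  C_13 = (-0.05)(-0.25) − (0.75)(-0.15) = 0.1250
  C_21 = −[(-0.15)(0.80) − (-0.35)(-0.25)] = 0.2075
  C_22 = (0.85)(0.80) − (-0.35)(-0.15) = 0.6275
  C_23 = −[(0.85)(-0.25) − (-0.15)(-0.15)] = 0.2350
  C_31 = (-0.15)(-0.05) − (-0.35)(0.75) = 0.2700
  C_32 = −[(0.85)(-0.05) − (-0.35)(-0.05)] = 0.0600
  C_33 = (0.85)(0.75) − (-0.15)(-0.05) = 0.6300
det(I−A) = Σ_j (I−A)_1j·C_1j = (0.85)(0.5875) + (-0.15)(0.0475) + (-0.35)(0.1250) = 0.4485
adj(I−A) = Cᵀ =
  [ 0.5875   0.2075   0.2700]
  [ 0.0475   0.6275   0.0600]
  [ 0.1250   0.2350   0.6300]
(I − A)⁻¹ = adj(I−A) / det(I−A) ≈
  [   1.30992     0.46265     0.60201]
  [   0.10591     1.39911     0.13378]
  [   0.27871     0.52397     1.40468]
The output multiplier for sector j is the column-j sum of the Leontief inverse (I − A)⁻¹ = adj(I−A) / det(I−A).
Column 3 of adj(I−A): (0.2700, 0.0600, 0.6300); det(I−A) = 0.4485.
m_3 = (0.2700 + 0.0600 + 0.6300) / 0.4485 = 0.96 / 0.4485 ≈ 2.1405.

m_3 = 2.1405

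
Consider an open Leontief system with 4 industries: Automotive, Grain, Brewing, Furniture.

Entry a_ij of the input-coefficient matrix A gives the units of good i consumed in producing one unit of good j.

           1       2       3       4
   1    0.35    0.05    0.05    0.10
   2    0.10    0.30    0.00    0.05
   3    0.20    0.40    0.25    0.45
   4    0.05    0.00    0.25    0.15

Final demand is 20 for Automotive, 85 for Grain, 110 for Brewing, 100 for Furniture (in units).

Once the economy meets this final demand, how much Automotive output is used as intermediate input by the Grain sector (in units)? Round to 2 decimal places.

z_12 = 7.73

I − A =
  [   0.65    -0.05    -0.05    -0.10]
  [  -0.10     0.70     0.00    -0.05]
  [  -0.20    -0.40     0.75    -0.45]
  [  -0.05     0.00    -0.25     0.85]
Compute the cofactors C_ij = (−1)^(i+j)·(3×3 minor ij) of I−A; the adjugate is their transpose:
adj(I−A) = Cᵀ =
  [ 0.362500   0.053250   0.047875   0.071125]
  [ 0.056875   0.322875   0.015000   0.033625]
  [ 0.169750   0.228625   0.378875   0.234000]
  [ 0.071250   0.070375   0.114250   0.328500]
det(I−A) = Σ_j (I−A)_1j·C_1j = (0.65)(0.362500) + (-0.05)(0.056875) + (-0.05)(0.169750) + (-0.10)(0.071250) = 0.21716875
(I − A)⁻¹ = adj(I−A) / det(I−A) ≈
  [   1.6692     0.2452     0.2205     0.3275]
  [   0.2619     1.4867     0.0691     0.1548]
  [   0.7817     1.0528     1.7446     1.0775]
  [   0.3281     0.3241     0.5261     1.5126]
First solve x = (I − A)⁻¹ d = adj(I−A)·d / det(I−A); in particular x_2 = (0.056875·20 + 0.322875·85 + 0.015000·110 + 0.033625·100) / 0.21716875 = 33.594375 / 0.21716875 ≈ 154.6925.
Intermediate flow from 1 to 2: z_12 = a_12 · x_2 = 0.05 × 33.594375 / 0.21716875 = 1.67971875 / 0.21716875 ≈ 7.73.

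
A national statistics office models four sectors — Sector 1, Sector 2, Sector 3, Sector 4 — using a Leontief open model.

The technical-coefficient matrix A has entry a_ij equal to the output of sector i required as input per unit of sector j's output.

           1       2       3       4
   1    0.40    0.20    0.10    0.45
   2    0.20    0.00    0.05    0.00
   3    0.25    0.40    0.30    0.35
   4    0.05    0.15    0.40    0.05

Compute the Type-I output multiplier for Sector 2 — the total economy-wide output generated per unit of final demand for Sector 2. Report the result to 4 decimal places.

I − A =
  [   0.60    -0.20    -0.10    -0.45]
  [  -0.20     1.00    -0.05     0.00]
  [  -0.25    -0.40     0.70    -0.35]
  [  -0.05    -0.15    -0.40     0.95]
Compute the cofactors C_ij = (−1)^(i+j)·(3×3 minor ij) of I−A; the adjugate is their transpose:
adj(I−A) = Cᵀ =
  [ 0.503375   0.267500   0.287875   0.344500]
  [ 0.117750   0.228750   0.082375   0.086125]
  [ 0.341500   0.318375   0.496000   0.344500]
  [ 0.188875   0.184250   0.237000   0.344500]
det(I−A) = Σ_j (I−A)_1j·C_1j = (0.60)(0.503375) + (-0.20)(0.117750) + (-0.10)(0.341500) + (-0.45)(0.188875) = 0.15933125
(I − A)⁻¹ = adj(I−A) / det(I−A) ≈
  [   3.15930     1.67889     1.80677     2.16216]
  [   0.73903     1.43569     0.51700     0.54054]
  [   2.14333     1.99820     3.11301     2.16216]
  [   1.18542     1.15640     1.48747     2.16216]
The output multiplier for sector j is the column-j sum of the Leontief inverse (I − A)⁻¹ = adj(I−A) / det(I−A).
Column 2 of adj(I−A): (0.267500, 0.228750, 0.318375, 0.184250); det(I−A) = 0.15933125.
m_2 = (0.267500 + 0.228750 + 0.318375 + 0.184250) / 0.15933125 = 0.998875 / 0.15933125 ≈ 6.2692.

m_2 = 6.2692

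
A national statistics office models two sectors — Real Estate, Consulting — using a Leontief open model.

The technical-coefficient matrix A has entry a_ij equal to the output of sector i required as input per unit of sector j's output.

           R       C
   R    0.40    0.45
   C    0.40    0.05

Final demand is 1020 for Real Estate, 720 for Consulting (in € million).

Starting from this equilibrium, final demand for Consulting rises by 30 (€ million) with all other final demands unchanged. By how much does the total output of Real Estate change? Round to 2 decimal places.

Δx_R = 34.62

I − A =
  [   0.60    -0.45]
  [  -0.40     0.95]
det(I−A) = (0.60)(0.95) − (-0.45)(-0.40) = 0.3900
adj(I−A) = [[0.95, 0.45], [0.40, 0.60]]
(I − A)⁻¹ = adj(I−A) / det(I−A) ≈
  [   2.4359     1.1538]
  [   1.0256     1.5385]
Δx = (I − A)⁻¹ Δd with Δd having +30 in the Consulting component and 0 elsewhere.
So Δx_R = L_RC · (+30), where L_RC = adj(I−A)_RC / det(I−A) = 0.45 / 0.3900.
Δx_R = 0.45 × (+30) / 0.3900 = 13.50 / 0.3900 ≈ 34.62.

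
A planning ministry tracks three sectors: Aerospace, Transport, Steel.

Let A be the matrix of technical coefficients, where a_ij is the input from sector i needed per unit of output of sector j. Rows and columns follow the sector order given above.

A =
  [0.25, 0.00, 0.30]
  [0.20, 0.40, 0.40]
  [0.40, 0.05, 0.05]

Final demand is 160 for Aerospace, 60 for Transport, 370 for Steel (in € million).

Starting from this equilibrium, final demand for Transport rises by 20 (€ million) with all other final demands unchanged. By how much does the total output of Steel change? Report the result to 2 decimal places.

Δx_S = 2.22

I − A =
  [   0.75     0.00    -0.30]
  [  -0.20     0.60    -0.40]
  [  -0.40    -0.05     0.95]
Cofactors of I−A, C_ij = (−1)^(i+j)·(minor ij) (rows/columns in the sector order above):
  C_11 = (0.60)(0.95) − (-0.40)(-0.05) = 0.5500
  C_12 = −[(-0.20)(0.95) − (-0.40)(-0.40)] = 0.3500
  C_13 = (-0.20)(-0.05) − (0.60)(-0.40) = 0.2500
  C_21 = −[(0.00)(0.95) − (-0.30)(-0.05)] = 0.0150
  C_22 = (0.75)(0.95) − (-0.30)(-0.40) = 0.5925
  C_23 = −[(0.75)(-0.05) − (0.00)(-0.40)] = 0.0375
  C_31 = (0.00)(-0.40) − (-0.30)(0.60) = 0.1800
  C_32 = −[(0.75)(-0.40) − (-0.30)(-0.20)] = 0.3600
  C_33 = (0.75)(0.60) − (0.00)(-0.20) = 0.4500
det(I−A) = Σ_j (I−A)_1j·C_1j = (0.75)(0.5500) + (0.00)(0.3500) + (-0.30)(0.2500) = 0.3375
adj(I−A) = Cᵀ =
  [ 0.5500   0.0150   0.1800]
  [ 0.3500   0.5925   0.3600]
  [ 0.2500   0.0375   0.4500]
(I − A)⁻¹ = adj(I−A) / det(I−A) ≈
  [   1.6296     0.0444     0.5333]
  [   1.0370     1.7556     1.0667]
  [   0.7407     0.1111     1.3333]
Δx = (I − A)⁻¹ Δd with Δd having +20 in the Transport component and 0 elsewhere.
So Δx_S = L_ST · (+20), where L_ST = adj(I−A)_ST / det(I−A) = 0.0375 / 0.3375.
Δx_S = 0.0375 × (+20) / 0.3375 = 0.75 / 0.3375 ≈ 2.22.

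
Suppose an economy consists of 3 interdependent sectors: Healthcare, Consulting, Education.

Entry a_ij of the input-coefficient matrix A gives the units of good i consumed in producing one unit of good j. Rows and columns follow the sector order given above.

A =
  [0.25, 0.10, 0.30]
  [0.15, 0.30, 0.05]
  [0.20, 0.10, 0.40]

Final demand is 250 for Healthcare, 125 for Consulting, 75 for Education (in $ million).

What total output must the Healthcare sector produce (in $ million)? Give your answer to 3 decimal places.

x_H = 514.720

I − A =
  [   0.75    -0.10    -0.30]
  [  -0.15     0.70    -0.05]
  [  -0.20    -0.10     0.60]
Cofactors of I−A, C_ij = (−1)^(i+j)·(minor ij) (rows/columns in the sector order above):
  C_11 = (0.70)(0.60) − (-0.05)(-0.10) = 0.4150
  C_12 = −[(-0.15)(0.60) − (-0.05)(-0.20)] = 0.1000
  C_13 = (-0.15)(-0.10) − (0.70)(-0.20) = 0.1550
  C_21 = −[(-0.10)(0.60) − (-0.30)(-0.10)] = 0.0900
  C_22 = (0.75)(0.60) − (-0.30)(-0.20) = 0.3900
  C_23 = −[(0.75)(-0.10) − (-0.10)(-0.20)] = 0.0950
  C_31 = (-0.10)(-0.05) − (-0.30)(0.70) = 0.2150
  C_32 = −[(0.75)(-0.05) − (-0.30)(-0.15)] = 0.0825
  C_33 = (0.75)(0.70) − (-0.10)(-0.15) = 0.5100
det(I−A) = Σ_j (I−A)_1j·C_1j = (0.75)(0.4150) + (-0.10)(0.1000) + (-0.30)(0.1550) = 0.25475
adj(I−A) = Cᵀ =
  [ 0.4150   0.0900   0.2150]
  [ 0.1000   0.3900   0.0825]
  [ 0.1550   0.0950   0.5100]
(I − A)⁻¹ = adj(I−A) / det(I−A) ≈
  [   1.6290     0.3533     0.8440]
  [   0.3925     1.5309     0.3238]
  [   0.6084     0.3729     2.0020]
x = (I − A)⁻¹ d = adj(I−A)·d / det(I−A), with det(I−A) = 0.25475:
  x_H = (0.4150·250 + 0.0900·125 + 0.2150·75) / 0.25475 = 131.125 / 0.25475 ≈ 514.720
  x_C = (0.1000·250 + 0.3900·125 + 0.0825·75) / 0.25475 = 79.9375 / 0.25475 ≈ 313.788
  x_E = (0.1550·250 + 0.0950·125 + 0.5100·75) / 0.25475 = 88.875 / 0.25475 ≈ 348.871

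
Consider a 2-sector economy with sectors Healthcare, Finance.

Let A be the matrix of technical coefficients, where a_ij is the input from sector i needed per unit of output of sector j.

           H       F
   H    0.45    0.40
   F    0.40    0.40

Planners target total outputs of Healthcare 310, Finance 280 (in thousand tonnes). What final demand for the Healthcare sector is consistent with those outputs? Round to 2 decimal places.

d_H = 58.50

I − A =
  [   0.55    -0.40]
  [  -0.40     0.60]
d = (I − A) x:
  d_H = (+0.55)·310 + (-0.40)·280 = 58.50
  d_F = (-0.40)·310 + (+0.60)·280 = 44.00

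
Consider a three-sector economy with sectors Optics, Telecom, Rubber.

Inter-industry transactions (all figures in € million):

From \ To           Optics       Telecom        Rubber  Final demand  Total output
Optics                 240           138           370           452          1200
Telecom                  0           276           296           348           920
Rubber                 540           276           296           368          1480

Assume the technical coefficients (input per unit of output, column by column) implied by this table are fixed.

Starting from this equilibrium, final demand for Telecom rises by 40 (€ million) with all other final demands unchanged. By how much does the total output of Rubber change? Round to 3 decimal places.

Technical coefficients a_ij = z_ij / X_j:
  a_11 = 240/1200 = 0.20, a_21 = 0/1200 = 0.00, a_31 = 540/1200 = 0.45
  a_12 = 138/920 = 0.15, a_22 = 276/920 = 0.30, a_32 = 276/920 = 0.30
  a_13 = 370/1480 = 0.25, a_23 = 296/1480 = 0.20, a_33 = 296/1480 = 0.20
I − A =
  [   0.80    -0.15    -0.25]
  [   0.00     0.70    -0.20]
  [  -0.45    -0.30     0.80]
Cofactors of I−A, C_ij = (−1)^(i+j)·(minor ij) (rows/columns in the sector order above):
  C_11 = (0.70)(0.80) − (-0.20)(-0.30) = 0.5000
  C_12 = −[(0.00)(0.80) − (-0.20)(-0.45)] = 0.0900
  C_13 = (0.00)(-0.30) − (0.70)(-0.45) = 0.3150
  C_21 = −[(-0.15)(0.80) − (-0.25)(-0.30)] = 0.1950
  C_22 = (0.80)(0.80) − (-0.25)(-0.45) = 0.5275
  C_23 = −[(0.80)(-0.30) − (-0.15)(-0.45)] = 0.3075
  C_31 = (-0.15)(-0.20) − (-0.25)(0.70) = 0.2050
  C_32 = −[(0.80)(-0.20) − (-0.25)(0.00)] = 0.1600
  C_33 = (0.80)(0.70) − (-0.15)(0.00) = 0.5600
det(I−A) = Σ_j (I−A)_1j·C_1j = (0.80)(0.5000) + (-0.15)(0.0900) + (-0.25)(0.3150) = 0.30775
adj(I−A) = Cᵀ =
  [ 0.5000   0.1950   0.2050]
  [ 0.0900   0.5275   0.1600]
  [ 0.3150   0.3075   0.5600]
(I − A)⁻¹ = adj(I−A) / det(I−A) ≈
  [   1.6247     0.6336     0.6661]
  [   0.2924     1.7141     0.5199]
  [   1.0236     0.9992     1.8197]
Δx = (I − A)⁻¹ Δd with Δd having +40 in the Telecom component and 0 elsewhere.
So Δx_3 = L_32 · (+40), where L_32 = adj(I−A)_32 / det(I−A) = 0.3075 / 0.30775.
Δx_3 = 0.3075 × (+40) / 0.30775 = 12.30 / 0.30775 ≈ 39.968.

Δx_3 = 39.968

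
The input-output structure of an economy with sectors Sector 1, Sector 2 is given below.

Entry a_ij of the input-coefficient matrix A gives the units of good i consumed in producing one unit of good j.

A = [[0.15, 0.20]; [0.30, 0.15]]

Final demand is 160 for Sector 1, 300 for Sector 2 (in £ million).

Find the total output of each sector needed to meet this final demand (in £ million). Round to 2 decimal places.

I − A =
  [   0.85    -0.20]
  [  -0.30     0.85]
det(I−A) = (0.85)(0.85) − (-0.20)(-0.30) = 0.6625
adj(I−A) = [[0.85, 0.20], [0.30, 0.85]]
(I − A)⁻¹ = adj(I−A) / det(I−A) ≈
  [   1.2830     0.3019]
  [   0.4528     1.2830]
x = (I − A)⁻¹ d = adj(I−A)·d / det(I−A), with det(I−A) = 0.6625:
  x_1 = (0.85·160 + 0.20·300) / 0.6625 = 196.00 / 0.6625 ≈ 295.85
  x_2 = (0.30·160 + 0.85·300) / 0.6625 = 303.00 / 0.6625 ≈ 457.36

x_1 = 295.85, x_2 = 457.36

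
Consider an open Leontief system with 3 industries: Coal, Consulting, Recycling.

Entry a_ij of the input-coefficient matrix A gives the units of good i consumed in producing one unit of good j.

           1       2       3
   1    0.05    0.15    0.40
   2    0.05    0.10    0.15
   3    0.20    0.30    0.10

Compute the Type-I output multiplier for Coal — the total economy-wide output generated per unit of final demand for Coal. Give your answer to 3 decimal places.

m_1 = 1.624

I − A =
  [   0.95    -0.15    -0.40]
  [  -0.05     0.90    -0.15]
  [  -0.20    -0.30     0.90]
Cofactors of I−A, C_ij = (−1)^(i+j)·(minor ij) (rows/columns in the sector order above):
  C_11 = (0.90)(0.90) − (-0.15)(-0.30) = 0.7650
  C_12 = −[(-0.05)(0.90) − (-0.15)(-0.20)] = 0.0750
  C_13 = (-0.05)(-0.30) − (0.90)(-0.20) = 0.1950
  C_21 = −[(-0.15)(0.90) − (-0.40)(-0.30)] = 0.2550
  C_22 = (0.95)(0.90) − (-0.40)(-0.20) = 0.7750
  C_23 = −[(0.95)(-0.30) − (-0.15)(-0.20)] = 0.3150
  C_31 = (-0.15)(-0.15) − (-0.40)(0.90) = 0.3825
  C_32 = −[(0.95)(-0.15) − (-0.40)(-0.05)] = 0.1625
  C_33 = (0.95)(0.90) − (-0.15)(-0.05) = 0.8475
det(I−A) = Σ_j (I−A)_1j·C_1j = (0.95)(0.7650) + (-0.15)(0.0750) + (-0.40)(0.1950) = 0.6375
adj(I−A) = Cᵀ =
  [ 0.7650   0.2550   0.3825]
  [ 0.0750   0.7750   0.1625]
  [ 0.1950   0.3150   0.8475]
(I − A)⁻¹ = adj(I−A) / det(I−A) ≈
  [   1.2000     0.4000     0.6000]
  [   0.1176     1.2157     0.2549]
  [   0.3059     0.4941     1.3294]
The output multiplier for sector j is the column-j sum of the Leontief inverse (I − A)⁻¹ = adj(I−A) / det(I−A).
Column 1 of adj(I−A): (0.7650, 0.0750, 0.1950); det(I−A) = 0.6375.
m_1 = (0.7650 + 0.0750 + 0.1950) / 0.6375 = 1.035 / 0.6375 ≈ 1.624.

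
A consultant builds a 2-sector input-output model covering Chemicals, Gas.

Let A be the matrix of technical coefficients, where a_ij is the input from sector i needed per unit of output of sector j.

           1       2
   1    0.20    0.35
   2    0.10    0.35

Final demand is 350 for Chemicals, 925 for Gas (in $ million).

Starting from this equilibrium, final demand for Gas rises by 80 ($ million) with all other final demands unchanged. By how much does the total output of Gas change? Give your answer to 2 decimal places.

I − A =
  [   0.80    -0.35]
  [  -0.10     0.65]
det(I−A) = (0.80)(0.65) − (-0.35)(-0.10) = 0.4850
adj(I−A) = [[0.65, 0.35], [0.10, 0.80]]
(I − A)⁻¹ = adj(I−A) / det(I−A) ≈
  [   1.3402     0.7216]
  [   0.2062     1.6495]
Δx = (I − A)⁻¹ Δd with Δd having +80 in the Gas component and 0 elsewhere.
So Δx_2 = L_22 · (+80), where L_22 = adj(I−A)_22 / det(I−A) = 0.80 / 0.4850.
Δx_2 = 0.80 × (+80) / 0.4850 = 64.00 / 0.4850 ≈ 131.96.

Δx_2 = 131.96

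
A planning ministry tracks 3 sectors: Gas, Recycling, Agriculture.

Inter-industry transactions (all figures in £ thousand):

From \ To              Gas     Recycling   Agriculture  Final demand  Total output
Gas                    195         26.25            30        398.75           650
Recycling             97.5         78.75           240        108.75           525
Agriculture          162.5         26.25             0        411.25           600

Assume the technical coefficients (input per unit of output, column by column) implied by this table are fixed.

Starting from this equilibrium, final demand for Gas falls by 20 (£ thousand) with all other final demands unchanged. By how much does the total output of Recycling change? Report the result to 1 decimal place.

Technical coefficients a_ij = z_ij / X_j:
  a_GG = 195/650 = 0.30, a_RG = 97.5/650 = 0.15, a_AG = 162.5/650 = 0.25
  a_GR = 26.25/525 = 0.05, a_RR = 78.75/525 = 0.15, a_AR = 26.25/525 = 0.05
  a_GA = 30/600 = 0.05, a_RA = 240/600 = 0.40, a_AA = 0/600 = 0.00
I − A =
  [   0.70    -0.05    -0.05]
  [  -0.15     0.85    -0.40]
  [  -0.25    -0.05     1.00]
Cofactors of I−A, C_ij = (−1)^(i+j)·(minor ij) (rows/columns in the sector order above):
  C_11 = (0.85)(1.00) − (-0.40)(-0.05) = 0.8300
  C_12 = −[(-0.15)(1.00) − (-0.40)(-0.25)] = 0.2500
  C_13 = (-0.15)(-0.05) − (0.85)(-0.25) = 0.2200
  C_21 = −[(-0.05)(1.00) − (-0.05)(-0.05)] = 0.0525
  C_22 = (0.70)(1.00) − (-0.05)(-0.25) = 0.6875
  C_23 = −[(0.70)(-0.05) − (-0.05)(-0.25)] = 0.0475
  C_31 = (-0.05)(-0.40) − (-0.05)(0.85) = 0.0625
  C_32 = −[(0.70)(-0.40) − (-0.05)(-0.15)] = 0.2875
  C_33 = (0.70)(0.85) − (-0.05)(-0.15) = 0.5875
det(I−A) = Σ_j (I−A)_1j·C_1j = (0.70)(0.8300) + (-0.05)(0.2500) + (-0.05)(0.2200) = 0.5575
adj(I−A) = Cᵀ =
  [ 0.8300   0.0525   0.0625]
  [ 0.2500   0.6875   0.2875]
  [ 0.2200   0.0475   0.5875]
(I − A)⁻¹ = adj(I−A) / det(I−A) ≈
  [   1.4888     0.0942     0.1121]
  [   0.4484     1.2332     0.5157]
  [   0.3946     0.0852     1.0538]
Δx = (I − A)⁻¹ Δd with Δd having -20 in the Gas component and 0 elsewhere.
So Δx_R = L_RG · (-20), where L_RG = adj(I−A)_RG / det(I−A) = 0.2500 / 0.5575.
Δx_R = 0.2500 × (-20) / 0.5575 = -5.00 / 0.5575 ≈ -9.0.

Δx_R = -9.0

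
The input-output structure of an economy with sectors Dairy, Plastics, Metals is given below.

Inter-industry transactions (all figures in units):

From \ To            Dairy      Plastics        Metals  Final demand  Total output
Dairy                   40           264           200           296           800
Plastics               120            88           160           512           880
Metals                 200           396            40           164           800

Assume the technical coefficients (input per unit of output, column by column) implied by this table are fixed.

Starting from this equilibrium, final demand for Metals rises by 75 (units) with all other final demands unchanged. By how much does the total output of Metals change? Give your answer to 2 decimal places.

Δx_3 = 101.95

Technical coefficients a_ij = z_ij / X_j:
  a_11 = 40/800 = 0.05, a_21 = 120/800 = 0.15, a_31 = 200/800 = 0.25
  a_12 = 264/880 = 0.30, a_22 = 88/880 = 0.10, a_32 = 396/880 = 0.45
  a_13 = 200/800 = 0.25, a_23 = 160/800 = 0.20, a_33 = 40/800 = 0.05
I − A =
  [   0.95    -0.30    -0.25]
  [  -0.15     0.90    -0.20]
  [  -0.25    -0.45     0.95]
Cofactors of I−A, C_ij = (−1)^(i+j)·(minor ij) (rows/columns in the sector order above):
  C_11 = (0.90)(0.95) − (-0.20)(-0.45) = 0.7650
  C_12 = −[(-0.15)(0.95) − (-0.20)(-0.25)] = 0.1925
  C_13 = (-0.15)(-0.45) − (0.90)(-0.25) = 0.2925
  C_21 = −[(-0.30)(0.95) − (-0.25)(-0.45)] = 0.3975
  C_22 = (0.95)(0.95) − (-0.25)(-0.25) = 0.8400
  C_23 = −[(0.95)(-0.45) − (-0.30)(-0.25)] = 0.5025
  C_31 = (-0.30)(-0.20) − (-0.25)(0.90) = 0.2850
  C_32 = −[(0.95)(-0.20) − (-0.25)(-0.15)] = 0.2275
  C_33 = (0.95)(0.90) − (-0.30)(-0.15) = 0.8100
det(I−A) = Σ_j (I−A)_1j·C_1j = (0.95)(0.7650) + (-0.30)(0.1925) + (-0.25)(0.2925) = 0.595875
adj(I−A) = Cᵀ =
  [ 0.7650   0.3975   0.2850]
  [ 0.1925   0.8400   0.2275]
  [ 0.2925   0.5025   0.8100]
(I − A)⁻¹ = adj(I−A) / det(I−A) ≈
  [   1.2838     0.6671     0.4783]
  [   0.3231     1.4097     0.3818]
  [   0.4909     0.8433     1.3593]
Δx = (I − A)⁻¹ Δd with Δd having +75 in the Metals component and 0 elsewhere.
So Δx_3 = L_33 · (+75), where L_33 = adj(I−A)_33 / det(I−A) = 0.8100 / 0.595875.
Δx_3 = 0.8100 × (+75) / 0.595875 = 60.75 / 0.595875 ≈ 101.95.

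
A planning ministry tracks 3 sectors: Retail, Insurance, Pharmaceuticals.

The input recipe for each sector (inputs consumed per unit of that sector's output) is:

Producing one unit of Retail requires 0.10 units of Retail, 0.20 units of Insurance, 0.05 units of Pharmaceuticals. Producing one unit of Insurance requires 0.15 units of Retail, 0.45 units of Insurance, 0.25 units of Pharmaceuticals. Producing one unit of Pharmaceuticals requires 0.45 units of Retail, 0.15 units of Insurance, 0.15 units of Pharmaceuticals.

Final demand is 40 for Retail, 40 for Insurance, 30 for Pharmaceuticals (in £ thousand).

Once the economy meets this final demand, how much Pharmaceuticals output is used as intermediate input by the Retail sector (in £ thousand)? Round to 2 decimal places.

I − A =
  [   0.90    -0.15    -0.45]
  [  -0.20     0.55    -0.15]
  [  -0.05    -0.25     0.85]
Cofactors of I−A, C_ij = (−1)^(i+j)·(minor ij) (rows/columns in the sector order above):
  C_11 = (0.55)(0.85) − (-0.15)(-0.25) = 0.4300
  C_12 = −[(-0.20)(0.85) − (-0.15)(-0.05)] = 0.1775
  C_13 = (-0.20)(-0.25) − (0.55)(-0.05) = 0.0775
  C_21 = −[(-0.15)(0.85) − (-0.45)(-0.25)] = 0.2400
  C_22 = (0.90)(0.85) − (-0.45)(-0.05) = 0.7425
  C_23 = −[(0.90)(-0.25) − (-0.15)(-0.05)] = 0.2325
  C_31 = (-0.15)(-0.15) − (-0.45)(0.55) = 0.2700
  C_32 = −[(0.90)(-0.15) − (-0.45)(-0.20)] = 0.2250
  C_33 = (0.90)(0.55) − (-0.15)(-0.20) = 0.4650
det(I−A) = Σ_j (I−A)_1j·C_1j = (0.90)(0.4300) + (-0.15)(0.1775) + (-0.45)(0.0775) = 0.3255
adj(I−A) = Cᵀ =
  [ 0.4300   0.2400   0.2700]
  [ 0.1775   0.7425   0.2250]
  [ 0.0775   0.2325   0.4650]
(I − A)⁻¹ = adj(I−A) / det(I−A) ≈
  [   1.3210     0.7373     0.8295]
  [   0.5453     2.2811     0.6912]
  [   0.2381     0.7143     1.4286]
First solve x = (I − A)⁻¹ d = adj(I−A)·d / det(I−A); in particular x_1 = (0.4300·40 + 0.2400·40 + 0.2700·30) / 0.3255 = 34.90 / 0.3255 ≈ 107.2197.
Intermediate flow from 3 to 1: z_31 = a_31 · x_1 = 0.05 × 34.90 / 0.3255 = 1.745 / 0.3255 ≈ 5.36.

z_31 = 5.36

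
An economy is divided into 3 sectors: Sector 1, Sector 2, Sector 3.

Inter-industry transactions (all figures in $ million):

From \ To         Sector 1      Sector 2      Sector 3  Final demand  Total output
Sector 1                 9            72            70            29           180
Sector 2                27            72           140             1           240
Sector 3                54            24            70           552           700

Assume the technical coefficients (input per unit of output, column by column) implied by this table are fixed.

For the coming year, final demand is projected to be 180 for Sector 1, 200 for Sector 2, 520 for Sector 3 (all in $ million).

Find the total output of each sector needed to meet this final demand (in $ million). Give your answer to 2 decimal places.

x_1 = 468.20, x_2 = 615.25, x_3 = 802.21

Technical coefficients a_ij = z_ij / X_j:
  a_11 = 9/180 = 0.05, a_21 = 27/180 = 0.15, a_31 = 54/180 = 0.30
  a_12 = 72/240 = 0.30, a_22 = 72/240 = 0.30, a_32 = 24/240 = 0.10
  a_13 = 70/700 = 0.10, a_23 = 140/700 = 0.20, a_33 = 70/700 = 0.10
I − A =
  [   0.95    -0.30    -0.10]
  [  -0.15     0.70    -0.20]
  [  -0.30    -0.10     0.90]
Cofactors of I−A, C_ij = (−1)^(i+j)·(minor ij) (rows/columns in the sector order above):
  C_11 = (0.70)(0.90) − (-0.20)(-0.10) = 0.6100
  C_12 = −[(-0.15)(0.90) − (-0.20)(-0.30)] = 0.1950
  C_13 = (-0.15)(-0.10) − (0.70)(-0.30) = 0.2250
  C_21 = −[(-0.30)(0.90) − (-0.10)(-0.10)] = 0.2800
  C_22 = (0.95)(0.90) − (-0.10)(-0.30) = 0.8250
  C_23 = −[(0.95)(-0.10) − (-0.30)(-0.30)] = 0.1850
  C_31 = (-0.30)(-0.20) − (-0.10)(0.70) = 0.1300
  C_32 = −[(0.95)(-0.20) − (-0.10)(-0.15)] = 0.2050
  C_33 = (0.95)(0.70) − (-0.30)(-0.15) = 0.6200
det(I−A) = Σ_j (I−A)_1j·C_1j = (0.95)(0.6100) + (-0.30)(0.1950) + (-0.10)(0.2250) = 0.4985
adj(I−A) = Cᵀ =
  [ 0.6100   0.2800   0.1300]
  [ 0.1950   0.8250   0.2050]
  [ 0.2250   0.1850   0.6200]
(I − A)⁻¹ = adj(I−A) / det(I−A) ≈
  [   1.2237     0.5617     0.2608]
  [   0.3912     1.6550     0.4112]
  [   0.4514     0.3711     1.2437]
x = (I − A)⁻¹ d = adj(I−A)·d / det(I−A), with det(I−A) = 0.4985:
  x_1 = (0.6100·180 + 0.2800·200 + 0.1300·520) / 0.4985 = 233.40 / 0.4985 ≈ 468.20
  x_2 = (0.1950·180 + 0.8250·200 + 0.2050·520) / 0.4985 = 306.70 / 0.4985 ≈ 615.25
  x_3 = (0.2250·180 + 0.1850·200 + 0.6200·520) / 0.4985 = 399.90 / 0.4985 ≈ 802.21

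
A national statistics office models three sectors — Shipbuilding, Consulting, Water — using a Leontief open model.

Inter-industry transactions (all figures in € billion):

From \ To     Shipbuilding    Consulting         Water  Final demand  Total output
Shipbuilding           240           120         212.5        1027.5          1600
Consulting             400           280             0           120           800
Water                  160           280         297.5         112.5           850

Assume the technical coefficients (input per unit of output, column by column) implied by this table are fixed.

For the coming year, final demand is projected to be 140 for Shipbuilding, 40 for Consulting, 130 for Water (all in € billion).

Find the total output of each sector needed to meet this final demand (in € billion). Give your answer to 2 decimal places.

Technical coefficients a_ij = z_ij / X_j:
  a_SS = 240/1600 = 0.15, a_CS = 400/1600 = 0.25, a_WS = 160/1600 = 0.10
  a_SC = 120/800 = 0.15, a_CC = 280/800 = 0.35, a_WC = 280/800 = 0.35
  a_SW = 212.5/850 = 0.25, a_CW = 0/850 = 0.00, a_WW = 297.5/850 = 0.35
I − A =
  [   0.85    -0.15    -0.25]
  [  -0.25     0.65     0.00]
  [  -0.10    -0.35     0.65]
Cofactors of I−A, C_ij = (−1)^(i+j)·(minor ij) (rows/columns in the sector order above):
  C_11 = (0.65)(0.65) − (0.00)(-0.35) = 0.4225
  C_12 = −[(-0.25)(0.65) − (0.00)(-0.10)] = 0.1625
  C_13 = (-0.25)(-0.35) − (0.65)(-0.10) = 0.1525
  C_21 = −[(-0.15)(0.65) − (-0.25)(-0.35)] = 0.1850
  C_22 = (0.85)(0.65) − (-0.25)(-0.10) = 0.5275
  C_23 = −[(0.85)(-0.35) − (-0.15)(-0.10)] = 0.3125
  C_31 = (-0.15)(0.00) − (-0.25)(0.65) = 0.1625
  C_32 = −[(0.85)(0.00) − (-0.25)(-0.25)] = 0.0625
  C_33 = (0.85)(0.65) − (-0.15)(-0.25) = 0.5150
det(I−A) = Σ_j (I−A)_1j·C_1j = (0.85)(0.4225) + (-0.15)(0.1625) + (-0.25)(0.1525) = 0.296625
adj(I−A) = Cᵀ =
  [ 0.4225   0.1850   0.1625]
  [ 0.1625   0.5275   0.0625]
  [ 0.1525   0.3125   0.5150]
(I − A)⁻¹ = adj(I−A) / det(I−A) ≈
  [   1.4244     0.6237     0.5478]
  [   0.5478     1.7783     0.2107]
  [   0.5141     1.0535     1.7362]
x = (I − A)⁻¹ d = adj(I−A)·d / det(I−A), with det(I−A) = 0.296625:
  x_S = (0.4225·140 + 0.1850·40 + 0.1625·130) / 0.296625 = 87.675 / 0.296625 ≈ 295.58
  x_C = (0.1625·140 + 0.5275·40 + 0.0625·130) / 0.296625 = 51.975 / 0.296625 ≈ 175.22
  x_W = (0.1525·140 + 0.3125·40 + 0.5150·130) / 0.296625 = 100.80 / 0.296625 ≈ 339.82

x_S = 295.58, x_C = 175.22, x_W = 339.82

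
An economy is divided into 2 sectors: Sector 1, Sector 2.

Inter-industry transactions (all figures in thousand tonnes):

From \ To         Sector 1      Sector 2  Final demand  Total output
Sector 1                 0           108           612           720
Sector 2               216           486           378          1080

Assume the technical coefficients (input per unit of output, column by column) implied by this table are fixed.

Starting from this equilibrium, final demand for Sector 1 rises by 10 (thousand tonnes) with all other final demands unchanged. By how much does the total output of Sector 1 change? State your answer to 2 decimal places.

Technical coefficients a_ij = z_ij / X_j:
  a_11 = 0/720 = 0.00, a_21 = 216/720 = 0.30
  a_12 = 108/1080 = 0.10, a_22 = 486/1080 = 0.45
I − A =
  [   1.00    -0.10]
  [  -0.30     0.55]
det(I−A) = (1.00)(0.55) − (-0.10)(-0.30) = 0.5200
adj(I−A) = [[0.55, 0.10], [0.30, 1.00]]
(I − A)⁻¹ = adj(I−A) / det(I−A) ≈
  [   1.0577     0.1923]
  [   0.5769     1.9231]
Δx = (I − A)⁻¹ Δd with Δd having +10 in the Sector 1 component and 0 elsewhere.
So Δx_1 = L_11 · (+10), where L_11 = adj(I−A)_11 / det(I−A) = 0.55 / 0.5200.
Δx_1 = 0.55 × (+10) / 0.5200 = 5.50 / 0.5200 ≈ 10.58.

Δx_1 = 10.58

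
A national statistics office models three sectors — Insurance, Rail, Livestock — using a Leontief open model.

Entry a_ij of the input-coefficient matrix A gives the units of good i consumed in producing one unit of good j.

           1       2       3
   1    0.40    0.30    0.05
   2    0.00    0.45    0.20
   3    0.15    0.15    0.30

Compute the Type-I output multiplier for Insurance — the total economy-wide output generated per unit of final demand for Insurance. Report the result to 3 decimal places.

I − A =
  [   0.60    -0.30    -0.05]
  [   0.00     0.55    -0.20]
  [  -0.15    -0.15     0.70]
Cofactors of I−A, C_ij = (−1)^(i+j)·(minor ij) (rows/columns in the sector order above):
  C_11 = (0.55)(0.70) − (-0.20)(-0.15) = 0.3550
  C_12 = −[(0.00)(0.70) − (-0.20)(-0.15)] = 0.0300
  C_13 = (0.00)(-0.15) − (0.55)(-0.15) = 0.0825
  C_21 = −[(-0.30)(0.70) − (-0.05)(-0.15)] = 0.2175
  C_22 = (0.60)(0.70) − (-0.05)(-0.15) = 0.4125
  C_23 = −[(0.60)(-0.15) − (-0.30)(-0.15)] = 0.1350
  C_31 = (-0.30)(-0.20) − (-0.05)(0.55) = 0.0875
  C_32 = −[(0.60)(-0.20) − (-0.05)(0.00)] = 0.1200
  C_33 = (0.60)(0.55) − (-0.30)(0.00) = 0.3300
det(I−A) = Σ_j (I−A)_1j·C_1j = (0.60)(0.3550) + (-0.30)(0.0300) + (-0.05)(0.0825) = 0.199875
adj(I−A) = Cᵀ =
  [ 0.3550   0.2175   0.0875]
  [ 0.0300   0.4125   0.1200]
  [ 0.0825   0.1350   0.3300]
(I − A)⁻¹ = adj(I−A) / det(I−A) ≈
  [   1.7761     1.0882     0.4378]
  [   0.1501     2.0638     0.6004]
  [   0.4128     0.6754     1.6510]
The output multiplier for sector j is the column-j sum of the Leontief inverse (I − A)⁻¹ = adj(I−A) / det(I−A).
Column 1 of adj(I−A): (0.3550, 0.0300, 0.0825); det(I−A) = 0.199875.
m_1 = (0.3550 + 0.0300 + 0.0825) / 0.199875 = 0.4675 / 0.199875 ≈ 2.339.

m_1 = 2.339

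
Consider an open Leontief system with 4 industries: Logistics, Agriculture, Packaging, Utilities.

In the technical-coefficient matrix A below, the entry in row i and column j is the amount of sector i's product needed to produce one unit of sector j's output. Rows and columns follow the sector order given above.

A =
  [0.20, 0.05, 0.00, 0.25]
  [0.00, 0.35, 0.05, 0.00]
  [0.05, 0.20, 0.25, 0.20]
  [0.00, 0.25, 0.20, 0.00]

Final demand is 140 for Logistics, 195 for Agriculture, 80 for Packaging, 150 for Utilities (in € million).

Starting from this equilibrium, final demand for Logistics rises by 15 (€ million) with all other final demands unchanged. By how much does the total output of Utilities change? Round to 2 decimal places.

I − A =
  [   0.80    -0.05     0.00    -0.25]
  [   0.00     0.65    -0.05     0.00]
  [  -0.05    -0.20     0.75    -0.20]
  [   0.00    -0.25    -0.20     1.00]
Compute the cofactors C_ij = (−1)^(i+j)·(3×3 minor ij) of I−A; the adjugate is their transpose:
adj(I−A) = Cᵀ =
  [ 0.449000   0.092375   0.038125   0.119875]
  [ 0.002500   0.565500   0.040000   0.008625]
  [ 0.032500   0.205625   0.520000   0.112125]
  [ 0.007125   0.182500   0.114000   0.381875]
det(I−A) = Σ_j (I−A)_1j·C_1j = (0.80)(0.449000) + (-0.05)(0.002500) + (0.00)(0.032500) + (-0.25)(0.007125) = 0.35729375
(I − A)⁻¹ = adj(I−A) / det(I−A) ≈
  [   1.2567     0.2585     0.1067     0.3355]
  [   0.0070     1.5827     0.1120     0.0241]
  [   0.0910     0.5755     1.4554     0.3138]
  [   0.0199     0.5108     0.3191     1.0688]
Δx = (I − A)⁻¹ Δd with Δd having +15 in the Logistics component and 0 elsewhere.
So Δx_U = L_UL · (+15), where L_UL = adj(I−A)_UL / det(I−A) = 0.007125 / 0.35729375.
Δx_U = 0.007125 × (+15) / 0.35729375 = 0.106875 / 0.35729375 ≈ 0.30.

Δx_U = 0.30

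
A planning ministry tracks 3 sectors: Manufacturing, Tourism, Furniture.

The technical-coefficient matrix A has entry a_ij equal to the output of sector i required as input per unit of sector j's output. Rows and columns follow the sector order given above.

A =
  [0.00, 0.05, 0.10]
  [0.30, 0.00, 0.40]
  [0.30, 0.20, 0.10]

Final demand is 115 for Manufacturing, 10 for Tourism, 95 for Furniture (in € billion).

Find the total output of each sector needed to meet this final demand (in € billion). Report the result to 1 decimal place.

x_M = 139.1, x_T = 123.5, x_F = 179.4

I − A =
  [   1.00    -0.05    -0.10]
  [  -0.30     1.00    -0.40]
  [  -0.30    -0.20     0.90]
Cofactors of I−A, C_ij = (−1)^(i+j)·(minor ij) (rows/columns in the sector order above):
  C_11 = (1.00)(0.90) − (-0.40)(-0.20) = 0.8200
  C_12 = −[(-0.30)(0.90) − (-0.40)(-0.30)] = 0.3900
  C_13 = (-0.30)(-0.20) − (1.00)(-0.30) = 0.3600
  C_21 = −[(-0.05)(0.90) − (-0.10)(-0.20)] = 0.0650
  C_22 = (1.00)(0.90) − (-0.10)(-0.30) = 0.8700
  C_23 = −[(1.00)(-0.20) − (-0.05)(-0.30)] = 0.2150
  C_31 = (-0.05)(-0.40) − (-0.10)(1.00) = 0.1200
  C_32 = −[(1.00)(-0.40) − (-0.10)(-0.30)] = 0.4300
  C_33 = (1.00)(1.00) − (-0.05)(-0.30) = 0.9850
det(I−A) = Σ_j (I−A)_1j·C_1j = (1.00)(0.8200) + (-0.05)(0.3900) + (-0.10)(0.3600) = 0.7645
adj(I−A) = Cᵀ =
  [ 0.8200   0.0650   0.1200]
  [ 0.3900   0.8700   0.4300]
  [ 0.3600   0.2150   0.9850]
(I − A)⁻¹ = adj(I−A) / det(I−A) ≈
  [   1.0726     0.0850     0.1570]
  [   0.5101     1.1380     0.5625]
  [   0.4709     0.2812     1.2884]
x = (I − A)⁻¹ d = adj(I−A)·d / det(I−A), with det(I−A) = 0.7645:
  x_M = (0.8200·115 + 0.0650·10 + 0.1200·95) / 0.7645 = 106.35 / 0.7645 ≈ 139.1
  x_T = (0.3900·115 + 0.8700·10 + 0.4300·95) / 0.7645 = 94.40 / 0.7645 ≈ 123.5
  x_F = (0.3600·115 + 0.2150·10 + 0.9850·95) / 0.7645 = 137.125 / 0.7645 ≈ 179.4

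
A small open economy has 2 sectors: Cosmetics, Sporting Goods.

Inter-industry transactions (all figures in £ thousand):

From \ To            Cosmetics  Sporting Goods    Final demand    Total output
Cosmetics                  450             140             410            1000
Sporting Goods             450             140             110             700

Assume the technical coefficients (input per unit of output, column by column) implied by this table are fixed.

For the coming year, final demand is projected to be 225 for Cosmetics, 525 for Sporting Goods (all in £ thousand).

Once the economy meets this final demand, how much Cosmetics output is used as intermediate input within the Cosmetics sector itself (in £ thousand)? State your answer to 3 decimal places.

Technical coefficients a_ij = z_ij / X_j:
  a_CC = 450/1000 = 0.45, a_SC = 450/1000 = 0.45
  a_CS = 140/700 = 0.20, a_SS = 140/700 = 0.20
I − A =
  [   0.55    -0.20]
  [  -0.45     0.80]
det(I−A) = (0.55)(0.80) − (-0.20)(-0.45) = 0.3500
adj(I−A) = [[0.80, 0.20], [0.45, 0.55]]
(I − A)⁻¹ = adj(I−A) / det(I−A) ≈
  [   2.2857     0.5714]
  [   1.2857     1.5714]
First solve x = (I − A)⁻¹ d = adj(I−A)·d / det(I−A); in particular x_C = (0.80·225 + 0.20·525) / 0.3500 = 285.00 / 0.3500 ≈ 814.28571.
Intermediate flow from C to C: z_CC = a_CC · x_C = 0.45 × 285.00 / 0.3500 = 128.25 / 0.3500 ≈ 366.429.

z_CC = 366.429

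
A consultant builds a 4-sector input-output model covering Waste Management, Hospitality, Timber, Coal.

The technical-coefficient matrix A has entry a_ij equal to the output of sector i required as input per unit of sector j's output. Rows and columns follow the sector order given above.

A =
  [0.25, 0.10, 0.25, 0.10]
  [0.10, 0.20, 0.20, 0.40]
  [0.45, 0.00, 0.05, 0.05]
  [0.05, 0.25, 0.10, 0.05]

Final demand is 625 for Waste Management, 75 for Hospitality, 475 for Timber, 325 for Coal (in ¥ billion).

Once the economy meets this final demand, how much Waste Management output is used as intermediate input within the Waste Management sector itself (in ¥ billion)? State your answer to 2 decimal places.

I − A =
  [   0.75    -0.10    -0.25    -0.10]
  [  -0.10     0.80    -0.20    -0.40]
  [  -0.45     0.00     0.95    -0.05]
  [  -0.05    -0.25    -0.10     0.95]
Compute the cofactors C_ij = (−1)^(i+j)·(3×3 minor ij) of I−A; the adjugate is their transpose:
adj(I−A) = Cᵀ =
  [ 0.620500   0.116625   0.201000   0.125000]
  [ 0.212750   0.556375   0.201250   0.267250]
  [ 0.300250   0.063625   0.477000   0.083500]
  [ 0.120250   0.159250   0.113750   0.461500]
det(I−A) = Σ_j (I−A)_1j·C_1j = (0.75)(0.620500) + (-0.10)(0.212750) + (-0.25)(0.300250) + (-0.10)(0.120250) = 0.3570125
(I − A)⁻¹ = adj(I−A) / det(I−A) ≈
  [   1.7380     0.3267     0.5630     0.3501]
  [   0.5959     1.5584     0.5637     0.7486]
  [   0.8410     0.1782     1.3361     0.2339]
  [   0.3368     0.4461     0.3186     1.2927]
First solve x = (I − A)⁻¹ d = adj(I−A)·d / det(I−A); in particular x_1 = (0.620500·625 + 0.116625·75 + 0.201000·475 + 0.125000·325) / 0.3570125 = 532.659375 / 0.3570125 ≈ 1491.9908.
Intermediate flow from 1 to 1: z_11 = a_11 · x_1 = 0.25 × 532.659375 / 0.3570125 = 133.16484375 / 0.3570125 ≈ 373.00.

z_11 = 373.00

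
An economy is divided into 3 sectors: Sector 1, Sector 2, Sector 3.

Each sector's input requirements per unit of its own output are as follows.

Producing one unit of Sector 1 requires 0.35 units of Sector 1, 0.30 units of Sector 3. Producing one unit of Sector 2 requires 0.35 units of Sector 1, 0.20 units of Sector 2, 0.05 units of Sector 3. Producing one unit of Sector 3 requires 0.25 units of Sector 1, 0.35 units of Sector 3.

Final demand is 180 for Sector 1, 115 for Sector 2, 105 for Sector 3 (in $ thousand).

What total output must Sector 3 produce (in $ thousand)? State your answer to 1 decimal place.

I − A =
  [   0.65    -0.35    -0.25]
  [   0.00     0.80     0.00]
  [  -0.30    -0.05     0.65]
Cofactors of I−A, C_ij = (−1)^(i+j)·(minor ij) (rows/columns in the sector order above):
  C_11 = (0.80)(0.65) − (0.00)(-0.05) = 0.5200
  C_12 = −[(0.00)(0.65) − (0.00)(-0.30)] = 0.0000
  C_13 = (0.00)(-0.05) − (0.80)(-0.30) = 0.2400
  C_21 = −[(-0.35)(0.65) − (-0.25)(-0.05)] = 0.2400
  C_22 = (0.65)(0.65) − (-0.25)(-0.30) = 0.3475
  C_23 = −[(0.65)(-0.05) − (-0.35)(-0.30)] = 0.1375
  C_31 = (-0.35)(0.00) − (-0.25)(0.80) = 0.2000
  C_32 = −[(0.65)(0.00) − (-0.25)(0.00)] = 0.0000
  C_33 = (0.65)(0.80) − (-0.35)(0.00) = 0.5200
det(I−A) = Σ_j (I−A)_1j·C_1j = (0.65)(0.5200) + (-0.35)(0.0000) + (-0.25)(0.2400) = 0.2780
adj(I−A) = Cᵀ =
  [ 0.5200   0.2400   0.2000]
  [ 0.0000   0.3475   0.0000]
  [ 0.2400   0.1375   0.5200]
(I − A)⁻¹ = adj(I−A) / det(I−A) ≈
  [   1.8705     0.8633     0.7194]
  [   0.0000     1.2500     0.0000]
  [   0.8633     0.4946     1.8705]
x = (I − A)⁻¹ d = adj(I−A)·d / det(I−A), with det(I−A) = 0.2780:
  x_1 = (0.5200·180 + 0.2400·115 + 0.2000·105) / 0.2780 = 142.20 / 0.2780 ≈ 511.5
  x_2 = (0.0000·180 + 0.3475·115 + 0.0000·105) / 0.2780 = 39.9625 / 0.2780 ≈ 143.8
  x_3 = (0.2400·180 + 0.1375·115 + 0.5200·105) / 0.2780 = 113.6125 / 0.2780 ≈ 408.7

x_3 = 408.7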